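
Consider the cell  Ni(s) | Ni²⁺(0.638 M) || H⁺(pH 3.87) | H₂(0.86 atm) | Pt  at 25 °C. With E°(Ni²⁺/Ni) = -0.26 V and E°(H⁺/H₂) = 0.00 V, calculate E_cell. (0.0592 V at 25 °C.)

The hydrogen couple is the cathode, so E°_cell = 0.26 V; n = 2.
[H⁺] = 10^(−3.87) = 1.3 × 10^-4 M, and Q = [Ni²⁺]·P(H₂) / [H⁺]^2 = 3.02 × 10^7.
E = E° − (0.0592/2) log Q = 0.26 − (0.0592/2)(7.479) = 0.039 V.

0.039 V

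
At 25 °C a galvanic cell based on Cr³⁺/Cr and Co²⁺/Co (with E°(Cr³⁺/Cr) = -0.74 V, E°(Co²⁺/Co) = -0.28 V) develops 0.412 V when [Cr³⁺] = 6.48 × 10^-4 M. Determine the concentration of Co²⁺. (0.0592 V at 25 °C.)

1.8 × 10^-4 M

From the Nernst equation, log Q = n(E° − E)/0.0592 = 6(0.46 − 0.412)/0.0592 = 4.865, so Q = 7.33 × 10^4.
With Q = [Cr³⁺]^2/[Co²⁺]^3 and the known concentrations, [Co²⁺]^3 in the denominator gives [Co²⁺] = 1.8 × 10^-4 M.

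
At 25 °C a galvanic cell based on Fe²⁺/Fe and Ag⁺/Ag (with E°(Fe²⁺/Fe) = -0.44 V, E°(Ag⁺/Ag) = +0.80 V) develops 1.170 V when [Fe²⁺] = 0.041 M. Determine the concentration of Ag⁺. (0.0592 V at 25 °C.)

0.013 M

From the Nernst equation, log Q = n(E° − E)/0.0592 = 2(1.24 − 1.170)/0.0592 = 2.365, so Q = 232.
With Q = [Fe²⁺]/[Ag⁺]^2 and the known concentrations, [Ag⁺]^2 in the denominator gives [Ag⁺] = 0.013 M.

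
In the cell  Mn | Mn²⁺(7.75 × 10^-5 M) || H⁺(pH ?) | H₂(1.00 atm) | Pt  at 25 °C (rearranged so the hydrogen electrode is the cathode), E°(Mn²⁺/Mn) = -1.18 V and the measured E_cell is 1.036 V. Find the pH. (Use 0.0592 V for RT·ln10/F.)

E°_cell = 1.18 V and n = 2.
log Q = n(E° − E)/0.0592 = 2×(1.18 − 1.036)/0.0592 = 4.865.
With Q = [Mn²⁺]·P(H₂) / [H⁺]^2, solving for [H⁺] gives log[H⁺] = -4.488, so pH = 4.49.

pH = 4.49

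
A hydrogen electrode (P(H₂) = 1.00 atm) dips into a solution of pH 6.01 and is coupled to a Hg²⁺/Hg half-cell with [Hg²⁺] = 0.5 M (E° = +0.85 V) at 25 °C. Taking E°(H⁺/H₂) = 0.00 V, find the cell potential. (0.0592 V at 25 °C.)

The Hg²⁺/Hg couple is the cathode, so E°_cell = 0.85 V; n = 2.
[H⁺] = 10^(−6.01) = 9.8 × 10^-7 M, and Q = [H⁺]^2 / ([Hg²⁺]·P(H₂)) = 1.91 × 10^-12.
E = E° − (0.0592/2) log Q = 0.85 − (0.0592/2)(-11.719) = 1.197 V.

1.20 V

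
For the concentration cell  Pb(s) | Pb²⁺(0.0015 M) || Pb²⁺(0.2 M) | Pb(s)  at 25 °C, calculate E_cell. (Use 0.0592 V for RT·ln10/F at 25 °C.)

0.063 V

Both half-cells are Pb²⁺/Pb, so E°_cell = 0. The concentrated side is the cathode; the cell reaction moves Pb²⁺ from high to low concentration with n = 2.
Q = [Pb²⁺]_dilute/[Pb²⁺]_conc = 0.0015/0.2 = 0.00750.
E = 0 − (0.0592/2) log Q = −(0.0592/2)(-2.125) = 0.0629 V.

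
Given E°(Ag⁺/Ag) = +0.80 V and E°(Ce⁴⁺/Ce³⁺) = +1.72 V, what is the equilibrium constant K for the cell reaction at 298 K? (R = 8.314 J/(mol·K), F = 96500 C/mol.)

3.6 × 10^15

E°_cell = +1.72 − (+0.80) = 0.92 V, with n = 1 electron transferred.
At equilibrium E = 0, so the Nernst equation gives ln K = nFE°/RT = (1)(96500)(0.92)/((8.314)(298)) = 35.83.
K = e^35.83 = 3.6 × 10^15.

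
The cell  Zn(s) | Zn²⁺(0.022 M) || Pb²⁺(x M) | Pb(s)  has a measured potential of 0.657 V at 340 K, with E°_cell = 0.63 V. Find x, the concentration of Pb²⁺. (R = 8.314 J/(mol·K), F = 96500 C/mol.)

0.14 M

From the Nernst equation, ln Q = nF(E° − E)/RT = 2×96500×(0.63 − 0.657)/(8.314×340) = -1.843, so Q = 0.158.
With Q = [Zn²⁺]/[Pb²⁺] and the known concentrations, [Pb²⁺] in the denominator gives [Pb²⁺] = 0.14 M.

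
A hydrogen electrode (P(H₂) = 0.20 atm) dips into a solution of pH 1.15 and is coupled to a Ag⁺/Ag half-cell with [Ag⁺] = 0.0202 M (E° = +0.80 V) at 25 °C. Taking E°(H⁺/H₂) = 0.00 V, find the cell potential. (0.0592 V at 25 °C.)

The Ag⁺/Ag couple is the cathode, so E°_cell = 0.80 V; n = 2.
[H⁺] = 10^(−1.15) = 0.071 M, and Q = [H⁺]^2 / ([Ag⁺]^2·P(H₂)) = 61.4.
E = E° − (0.0592/2) log Q = 0.80 − (0.0592/2)(1.788) = 0.747 V.

0.75 V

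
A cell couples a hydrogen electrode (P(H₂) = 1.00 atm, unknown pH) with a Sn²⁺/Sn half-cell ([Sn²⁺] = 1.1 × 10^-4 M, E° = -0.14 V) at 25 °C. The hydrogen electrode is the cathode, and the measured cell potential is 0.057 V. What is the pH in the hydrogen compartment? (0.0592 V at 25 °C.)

E°_cell = 0.14 V and n = 2.
log Q = n(E° − E)/0.0592 = 2×(0.14 − 0.057)/0.0592 = 2.804.
With Q = [Sn²⁺]·P(H₂) / [H⁺]^2, solving for [H⁺] gives log[H⁺] = -3.381, so pH = 3.38.

pH = 3.38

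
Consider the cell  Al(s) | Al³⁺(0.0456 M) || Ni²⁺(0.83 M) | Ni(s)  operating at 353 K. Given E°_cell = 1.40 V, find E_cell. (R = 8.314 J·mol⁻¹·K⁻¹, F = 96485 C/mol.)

1.43 V

Balancing electrons gives n = 6; the reaction quotient is Q = [Al³⁺]^2/[Ni²⁺]^3 = 0.00364.
E = E° − (RT/nF) ln Q = 1.40 − (8.314×353)/(6×96485) × (-5.617) = 1.400 + 0.028 = 1.428 V.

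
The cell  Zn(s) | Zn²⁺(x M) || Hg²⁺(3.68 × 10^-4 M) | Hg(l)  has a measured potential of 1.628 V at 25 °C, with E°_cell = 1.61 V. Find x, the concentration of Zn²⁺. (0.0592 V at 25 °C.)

From the Nernst equation, log Q = n(E° − E)/0.0592 = 2(1.61 − 1.628)/0.0592 = -0.608, so Q = 0.247.
With Q = [Zn²⁺]/[Hg²⁺] and the known concentrations, [Zn²⁺] in the numerator gives [Zn²⁺] = 9.1 × 10^-5 M.

9.1 × 10^-5 M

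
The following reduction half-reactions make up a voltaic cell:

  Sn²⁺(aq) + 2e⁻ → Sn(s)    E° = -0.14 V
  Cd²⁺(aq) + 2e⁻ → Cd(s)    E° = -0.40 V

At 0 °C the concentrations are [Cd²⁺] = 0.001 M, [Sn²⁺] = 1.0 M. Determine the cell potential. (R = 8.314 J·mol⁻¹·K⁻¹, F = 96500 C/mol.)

0.341 V

The Sn²⁺/Sn couple has the higher reduction potential and acts as the cathode, so E°_cell = -0.14 − (-0.40) = 0.26 V.
Balancing electrons gives n = 2; the reaction quotient is Q = [Cd²⁺]/[Sn²⁺] = 0.00100.
E = E° − (RT/nF) ln Q = 0.26 − (8.314×273)/(2×96500) × (-6.908) = 0.260 + 0.081 = 0.341 V.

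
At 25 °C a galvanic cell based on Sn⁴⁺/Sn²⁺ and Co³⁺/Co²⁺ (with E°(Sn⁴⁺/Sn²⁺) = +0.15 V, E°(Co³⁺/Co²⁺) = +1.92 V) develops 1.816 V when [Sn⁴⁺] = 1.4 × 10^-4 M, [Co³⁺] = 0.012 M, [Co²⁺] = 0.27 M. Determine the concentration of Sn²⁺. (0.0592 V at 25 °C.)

From the Nernst equation, log Q = n(E° − E)/0.0592 = 2(1.77 − 1.816)/0.0592 = -1.554, so Q = 0.0279.
With Q = [Sn⁴⁺]·[Co²⁺]^2/([Sn²⁺]·[Co³⁺]^2) and the known concentrations, [Sn²⁺] in the denominator gives [Sn²⁺] = 2.5 M.

2.5 M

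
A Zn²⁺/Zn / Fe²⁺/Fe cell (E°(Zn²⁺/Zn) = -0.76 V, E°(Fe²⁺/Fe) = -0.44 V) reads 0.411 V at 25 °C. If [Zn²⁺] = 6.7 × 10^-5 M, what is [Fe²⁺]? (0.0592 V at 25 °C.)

0.08 M

From the Nernst equation, log Q = n(E° − E)/0.0592 = 2(0.32 − 0.411)/0.0592 = -3.074, so Q = 8.43 × 10^-4.
With Q = [Zn²⁺]/[Fe²⁺] and the known concentrations, [Fe²⁺] in the denominator gives [Fe²⁺] = 0.08 M.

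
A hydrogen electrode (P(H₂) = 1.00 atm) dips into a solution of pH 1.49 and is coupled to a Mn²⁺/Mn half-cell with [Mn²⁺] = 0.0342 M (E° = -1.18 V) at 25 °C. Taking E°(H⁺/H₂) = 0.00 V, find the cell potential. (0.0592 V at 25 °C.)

The hydrogen couple is the cathode, so E°_cell = 1.18 V; n = 2.
[H⁺] = 10^(−1.49) = 0.032 M, and Q = [Mn²⁺]·P(H₂) / [H⁺]^2 = 32.7.
E = E° − (0.0592/2) log Q = 1.18 − (0.0592/2)(1.514) = 1.135 V.

1.14 V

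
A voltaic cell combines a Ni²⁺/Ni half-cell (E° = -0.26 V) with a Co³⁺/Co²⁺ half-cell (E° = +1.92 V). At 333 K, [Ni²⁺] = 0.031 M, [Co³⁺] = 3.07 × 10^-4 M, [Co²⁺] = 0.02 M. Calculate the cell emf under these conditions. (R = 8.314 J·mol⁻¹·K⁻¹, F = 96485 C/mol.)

2.11 V

The Co³⁺/Co²⁺ couple has the higher reduction potential and acts as the cathode, so E°_cell = +1.92 − (-0.26) = 2.18 V.
Balancing electrons gives n = 2; the reaction quotient is Q = [Ni²⁺]·[Co²⁺]^2/[Co³⁺]^2 = 132.
E = E° − (RT/nF) ln Q = 2.18 − (8.314×333)/(2×96485) × (4.880) = 2.180 − 0.070 = 2.110 V.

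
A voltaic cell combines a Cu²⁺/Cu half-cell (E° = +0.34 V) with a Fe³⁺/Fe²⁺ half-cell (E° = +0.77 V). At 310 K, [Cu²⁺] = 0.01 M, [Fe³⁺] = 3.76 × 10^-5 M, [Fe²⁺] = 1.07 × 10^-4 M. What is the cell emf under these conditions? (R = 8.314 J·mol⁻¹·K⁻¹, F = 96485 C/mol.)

The Fe³⁺/Fe²⁺ couple has the higher reduction potential and acts as the cathode, so E°_cell = +0.77 − (+0.34) = 0.43 V.
Balancing electrons gives n = 2; the reaction quotient is Q = [Cu²⁺]·[Fe²⁺]^2/[Fe³⁺]^2 = 0.0810.
E = E° − (RT/nF) ln Q = 0.43 − (8.314×310)/(2×96485) × (-2.514) = 0.430 + 0.034 = 0.464 V.

0.464 V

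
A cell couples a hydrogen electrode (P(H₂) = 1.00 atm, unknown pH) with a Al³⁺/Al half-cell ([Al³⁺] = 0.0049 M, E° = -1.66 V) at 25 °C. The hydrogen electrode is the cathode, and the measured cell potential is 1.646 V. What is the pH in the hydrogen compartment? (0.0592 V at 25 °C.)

E°_cell = 1.66 V and n = 6.
log Q = n(E° − E)/0.0592 = 6×(1.66 − 1.646)/0.0592 = 1.419.
With Q = [Al³⁺]^2·P(H₂)^3 / [H⁺]^6, solving for [H⁺] gives log[H⁺] = -1.006, so pH = 1.01.

pH = 1.01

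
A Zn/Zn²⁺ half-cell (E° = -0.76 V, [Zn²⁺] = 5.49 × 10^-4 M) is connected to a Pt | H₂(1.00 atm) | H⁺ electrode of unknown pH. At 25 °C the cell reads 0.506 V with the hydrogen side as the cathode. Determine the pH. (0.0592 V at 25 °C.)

pH = 5.92

E°_cell = 0.76 V and n = 2.
log Q = n(E° − E)/0.0592 = 2×(0.76 − 0.506)/0.0592 = 8.581.
With Q = [Zn²⁺]·P(H₂) / [H⁺]^2, solving for [H⁺] gives log[H⁺] = -5.921, so pH = 5.92.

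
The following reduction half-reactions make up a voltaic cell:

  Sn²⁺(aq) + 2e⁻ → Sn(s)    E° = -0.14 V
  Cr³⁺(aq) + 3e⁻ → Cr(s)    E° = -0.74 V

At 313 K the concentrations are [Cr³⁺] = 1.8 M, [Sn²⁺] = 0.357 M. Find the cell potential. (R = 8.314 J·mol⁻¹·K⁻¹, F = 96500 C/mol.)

0.581 V

The Sn²⁺/Sn couple has the higher reduction potential and acts as the cathode, so E°_cell = -0.14 − (-0.74) = 0.60 V.
Balancing electrons gives n = 6; the reaction quotient is Q = [Cr³⁺]^2/[Sn²⁺]^3 = 71.2.
E = E° − (RT/nF) ln Q = 0.60 − (8.314×313)/(6×96500) × (4.266) = 0.600 − 0.019 = 0.581 V.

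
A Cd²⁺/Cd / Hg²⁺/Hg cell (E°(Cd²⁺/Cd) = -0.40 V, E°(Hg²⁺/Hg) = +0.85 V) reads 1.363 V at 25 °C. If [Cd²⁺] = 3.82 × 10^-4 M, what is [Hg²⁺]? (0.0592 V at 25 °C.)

2.5 M

From the Nernst equation, log Q = n(E° − E)/0.0592 = 2(1.25 − 1.363)/0.0592 = -3.818, so Q = 1.52 × 10^-4.
With Q = [Cd²⁺]/[Hg²⁺] and the known concentrations, [Hg²⁺] in the denominator gives [Hg²⁺] = 2.5 M.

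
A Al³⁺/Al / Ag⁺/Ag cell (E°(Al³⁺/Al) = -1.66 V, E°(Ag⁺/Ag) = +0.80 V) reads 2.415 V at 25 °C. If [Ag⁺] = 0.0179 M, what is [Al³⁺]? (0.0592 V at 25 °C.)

0.0011 M

From the Nernst equation, log Q = n(E° − E)/0.0592 = 3(2.46 − 2.415)/0.0592 = 2.280, so Q = 191.
With Q = [Al³⁺]/[Ag⁺]^3 and the known concentrations, [Al³⁺] in the numerator gives [Al³⁺] = 0.0011 M.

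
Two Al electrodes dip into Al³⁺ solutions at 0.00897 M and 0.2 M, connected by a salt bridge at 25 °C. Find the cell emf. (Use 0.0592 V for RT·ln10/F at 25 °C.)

0.027 V

Both half-cells are Al³⁺/Al, so E°_cell = 0. The concentrated side is the cathode; the cell reaction moves Al³⁺ from high to low concentration with n = 3.
Q = [Al³⁺]_dilute/[Al³⁺]_conc = 0.00897/0.2 = 0.0449.
E = 0 − (0.0592/3) log Q = −(0.0592/3)(-1.348) = 0.0266 V.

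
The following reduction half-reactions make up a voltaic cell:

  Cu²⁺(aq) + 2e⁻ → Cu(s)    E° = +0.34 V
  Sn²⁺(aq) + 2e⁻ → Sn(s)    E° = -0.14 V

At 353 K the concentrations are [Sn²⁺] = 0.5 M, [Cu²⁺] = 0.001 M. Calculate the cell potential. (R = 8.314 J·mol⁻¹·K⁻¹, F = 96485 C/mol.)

The Cu²⁺/Cu couple has the higher reduction potential and acts as the cathode, so E°_cell = +0.34 − (-0.14) = 0.48 V.
Balancing electrons gives n = 2; the reaction quotient is Q = [Sn²⁺]/[Cu²⁺] = 500.
E = E° − (RT/nF) ln Q = 0.48 − (8.314×353)/(2×96485) × (6.215) = 0.480 − 0.095 = 0.385 V.

0.385 V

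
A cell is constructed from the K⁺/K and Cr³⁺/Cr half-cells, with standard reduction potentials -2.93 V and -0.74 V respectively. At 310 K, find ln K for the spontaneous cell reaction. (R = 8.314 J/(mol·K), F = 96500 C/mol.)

E°_cell = -0.74 − (-2.93) = 2.19 V, with n = 3 electrons transferred.
At equilibrium E = 0, so the Nernst equation gives ln K = nFE°/RT = (3)(96500)(2.19)/((8.314)(310)) = 245.99.

ln K = 246.0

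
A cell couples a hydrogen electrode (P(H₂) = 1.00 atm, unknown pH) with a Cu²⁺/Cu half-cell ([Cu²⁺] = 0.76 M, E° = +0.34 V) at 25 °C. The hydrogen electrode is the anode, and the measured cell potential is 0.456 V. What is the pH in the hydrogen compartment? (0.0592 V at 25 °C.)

pH = 2.02

E°_cell = 0.34 V and n = 2.
log Q = n(E° − E)/0.0592 = 2×(0.34 − 0.456)/0.0592 = -3.919.
With Q = [H⁺]^2 / ([Cu²⁺]·P(H₂)), solving for [H⁺] gives log[H⁺] = -2.019, so pH = 2.02.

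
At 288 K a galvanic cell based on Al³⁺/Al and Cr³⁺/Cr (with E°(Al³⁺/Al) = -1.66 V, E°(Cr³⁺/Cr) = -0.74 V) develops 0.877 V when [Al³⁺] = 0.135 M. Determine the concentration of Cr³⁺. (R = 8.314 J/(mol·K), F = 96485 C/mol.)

From the Nernst equation, ln Q = nF(E° − E)/RT = 3×96485×(0.92 − 0.877)/(8.314×288) = 5.198, so Q = 181.
With Q = [Al³⁺]/[Cr³⁺] and the known concentrations, [Cr³⁺] in the denominator gives [Cr³⁺] = 7.5 × 10^-4 M.

7.5 × 10^-4 M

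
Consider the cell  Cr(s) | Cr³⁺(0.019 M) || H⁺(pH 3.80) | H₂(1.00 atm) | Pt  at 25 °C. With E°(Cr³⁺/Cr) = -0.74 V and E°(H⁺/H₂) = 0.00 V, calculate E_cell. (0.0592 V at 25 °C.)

The hydrogen couple is the cathode, so E°_cell = 0.74 V; n = 6.
[H⁺] = 10^(−3.80) = 1.6 × 10^-4 M, and Q = [Cr³⁺]^2·P(H₂)^3 / [H⁺]^6 = 2.28 × 10^19.
E = E° − (0.0592/6) log Q = 0.74 − (0.0592/6)(19.358) = 0.549 V.

0.55 V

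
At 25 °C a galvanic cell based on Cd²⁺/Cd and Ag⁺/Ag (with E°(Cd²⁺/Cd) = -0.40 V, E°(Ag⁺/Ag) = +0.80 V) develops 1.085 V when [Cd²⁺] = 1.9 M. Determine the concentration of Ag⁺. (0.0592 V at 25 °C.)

From the Nernst equation, log Q = n(E° − E)/0.0592 = 2(1.20 − 1.085)/0.0592 = 3.885, so Q = 7680.
With Q = [Cd²⁺]/[Ag⁺]^2 and the known concentrations, [Ag⁺]^2 in the denominator gives [Ag⁺] = 0.016 M.

0.016 M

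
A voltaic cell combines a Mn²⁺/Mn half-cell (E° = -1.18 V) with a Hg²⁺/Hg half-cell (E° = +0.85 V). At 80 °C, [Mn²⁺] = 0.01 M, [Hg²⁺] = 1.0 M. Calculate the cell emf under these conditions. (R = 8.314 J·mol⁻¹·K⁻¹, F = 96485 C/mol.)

The Hg²⁺/Hg couple has the higher reduction potential and acts as the cathode, so E°_cell = +0.85 − (-1.18) = 2.03 V.
Balancing electrons gives n = 2; the reaction quotient is Q = [Mn²⁺]/[Hg²⁺] = 0.0100.
E = E° − (RT/nF) ln Q = 2.03 − (8.314×353)/(2×96485) × (-4.605) = 2.030 + 0.070 = 2.100 V.

2.10 V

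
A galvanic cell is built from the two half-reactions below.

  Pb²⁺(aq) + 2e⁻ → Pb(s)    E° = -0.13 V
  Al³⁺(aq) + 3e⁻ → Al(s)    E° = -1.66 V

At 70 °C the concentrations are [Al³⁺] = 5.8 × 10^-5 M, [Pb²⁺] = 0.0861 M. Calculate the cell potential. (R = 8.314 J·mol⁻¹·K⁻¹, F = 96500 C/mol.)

1.59 V

The Pb²⁺/Pb couple has the higher reduction potential and acts as the cathode, so E°_cell = -0.13 − (-1.66) = 1.53 V.
Balancing electrons gives n = 6; the reaction quotient is Q = [Al³⁺]^2/[Pb²⁺]^3 = 5.27 × 10^-6.
E = E° − (RT/nF) ln Q = 1.53 − (8.314×343)/(6×96500) × (-12.153) = 1.530 + 0.060 = 1.590 V.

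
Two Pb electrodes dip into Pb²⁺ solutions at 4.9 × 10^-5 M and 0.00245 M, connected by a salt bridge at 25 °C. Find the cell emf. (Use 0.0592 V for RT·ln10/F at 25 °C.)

Both half-cells are Pb²⁺/Pb, so E°_cell = 0. The concentrated side is the cathode; the cell reaction moves Pb²⁺ from high to low concentration with n = 2.
Q = [Pb²⁺]_dilute/[Pb²⁺]_conc = 4.9 × 10^-5/0.00245 = 0.0200.
E = 0 − (0.0592/2) log Q = −(0.0592/2)(-1.699) = 0.0503 V.

0.050 V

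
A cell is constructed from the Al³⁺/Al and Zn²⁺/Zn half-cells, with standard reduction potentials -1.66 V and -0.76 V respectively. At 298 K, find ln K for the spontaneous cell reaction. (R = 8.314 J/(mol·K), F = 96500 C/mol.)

E°_cell = -0.76 − (-1.66) = 0.90 V, with n = 6 electrons transferred.
At equilibrium E = 0, so the Nernst equation gives ln K = nFE°/RT = (6)(96500)(0.90)/((8.314)(298)) = 210.33.

ln K = 210.3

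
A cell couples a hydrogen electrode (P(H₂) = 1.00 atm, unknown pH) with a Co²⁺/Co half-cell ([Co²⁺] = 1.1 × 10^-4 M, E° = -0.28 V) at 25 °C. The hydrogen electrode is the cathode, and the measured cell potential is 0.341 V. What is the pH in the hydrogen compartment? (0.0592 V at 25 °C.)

pH = 0.95

E°_cell = 0.28 V and n = 2.
log Q = n(E° − E)/0.0592 = 2×(0.28 − 0.341)/0.0592 = -2.061.
With Q = [Co²⁺]·P(H₂) / [H⁺]^2, solving for [H⁺] gives log[H⁺] = -0.949, so pH = 0.95.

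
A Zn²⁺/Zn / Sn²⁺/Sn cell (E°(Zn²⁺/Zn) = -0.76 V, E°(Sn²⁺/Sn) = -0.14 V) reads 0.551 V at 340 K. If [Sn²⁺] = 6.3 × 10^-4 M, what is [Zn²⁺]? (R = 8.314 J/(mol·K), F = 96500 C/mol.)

From the Nernst equation, ln Q = nF(E° − E)/RT = 2×96500×(0.62 − 0.551)/(8.314×340) = 4.711, so Q = 111.
With Q = [Zn²⁺]/[Sn²⁺] and the known concentrations, [Zn²⁺] in the numerator gives [Zn²⁺] = 0.07 M.

0.07 M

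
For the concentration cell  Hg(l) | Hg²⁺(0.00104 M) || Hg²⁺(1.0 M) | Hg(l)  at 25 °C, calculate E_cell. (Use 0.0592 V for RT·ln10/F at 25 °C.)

Both half-cells are Hg²⁺/Hg, so E°_cell = 0. The concentrated side is the cathode; the cell reaction moves Hg²⁺ from high to low concentration with n = 2.
Q = [Hg²⁺]_dilute/[Hg²⁺]_conc = 0.00104/1.0 = 0.00104.
E = 0 − (0.0592/2) log Q = −(0.0592/2)(-2.983) = 0.0883 V.

0.088 V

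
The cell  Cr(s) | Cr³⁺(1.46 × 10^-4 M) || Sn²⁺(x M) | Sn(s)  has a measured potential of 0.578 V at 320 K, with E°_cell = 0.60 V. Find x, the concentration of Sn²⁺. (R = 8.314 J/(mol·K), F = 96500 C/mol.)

From the Nernst equation, ln Q = nF(E° − E)/RT = 6×96500×(0.60 − 0.578)/(8.314×320) = 4.788, so Q = 120.
With Q = [Cr³⁺]^2/[Sn²⁺]^3 and the known concentrations, [Sn²⁺]^3 in the denominator gives [Sn²⁺] = 5.6 × 10^-4 M.

5.6 × 10^-4 M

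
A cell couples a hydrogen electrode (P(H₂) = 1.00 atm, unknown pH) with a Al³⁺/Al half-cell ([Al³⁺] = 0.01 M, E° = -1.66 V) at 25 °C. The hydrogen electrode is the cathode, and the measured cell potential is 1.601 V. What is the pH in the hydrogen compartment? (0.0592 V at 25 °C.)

pH = 1.66

E°_cell = 1.66 V and n = 6.
log Q = n(E° − E)/0.0592 = 6×(1.66 − 1.601)/0.0592 = 5.980.
With Q = [Al³⁺]^2·P(H₂)^3 / [H⁺]^6, solving for [H⁺] gives log[H⁺] = -1.663, so pH = 1.66.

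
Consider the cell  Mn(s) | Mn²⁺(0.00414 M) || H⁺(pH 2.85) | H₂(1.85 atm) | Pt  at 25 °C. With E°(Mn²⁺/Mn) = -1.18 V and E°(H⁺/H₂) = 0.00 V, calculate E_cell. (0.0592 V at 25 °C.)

The hydrogen couple is the cathode, so E°_cell = 1.18 V; n = 2.
[H⁺] = 10^(−2.85) = 0.0014 M, and Q = [Mn²⁺]·P(H₂) / [H⁺]^2 = 3840.
E = E° − (0.0592/2) log Q = 1.18 − (0.0592/2)(3.584) = 1.074 V.

1.07 V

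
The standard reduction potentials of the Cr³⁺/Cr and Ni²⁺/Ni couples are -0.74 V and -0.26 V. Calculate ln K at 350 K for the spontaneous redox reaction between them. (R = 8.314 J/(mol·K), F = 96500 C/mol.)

ln K = 95.5

E°_cell = -0.26 − (-0.74) = 0.48 V, with n = 6 electrons transferred.
At equilibrium E = 0, so the Nernst equation gives ln K = nFE°/RT = (6)(96500)(0.48)/((8.314)(350)) = 95.51.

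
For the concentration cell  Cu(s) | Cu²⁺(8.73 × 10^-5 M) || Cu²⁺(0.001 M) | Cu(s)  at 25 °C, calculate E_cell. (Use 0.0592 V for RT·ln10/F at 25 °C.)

0.031 V

Both half-cells are Cu²⁺/Cu, so E°_cell = 0. The concentrated side is the cathode; the cell reaction moves Cu²⁺ from high to low concentration with n = 2.
Q = [Cu²⁺]_dilute/[Cu²⁺]_conc = 8.73 × 10^-5/0.001 = 0.0873.
E = 0 − (0.0592/2) log Q = −(0.0592/2)(-1.059) = 0.0313 V.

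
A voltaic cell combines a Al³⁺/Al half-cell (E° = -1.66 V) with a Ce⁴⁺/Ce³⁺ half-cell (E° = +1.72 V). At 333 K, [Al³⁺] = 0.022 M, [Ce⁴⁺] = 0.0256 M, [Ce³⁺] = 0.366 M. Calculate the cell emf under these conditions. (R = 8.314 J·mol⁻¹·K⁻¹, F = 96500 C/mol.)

3.34 V

The Ce⁴⁺/Ce³⁺ couple has the higher reduction potential and acts as the cathode, so E°_cell = +1.72 − (-1.66) = 3.38 V.
Balancing electrons gives n = 3; the reaction quotient is Q = [Al³⁺]·[Ce³⁺]^3/[Ce⁴⁺]^3 = 64.3.
E = E° − (RT/nF) ln Q = 3.38 − (8.314×333)/(3×96500) × (4.163) = 3.380 − 0.040 = 3.340 V.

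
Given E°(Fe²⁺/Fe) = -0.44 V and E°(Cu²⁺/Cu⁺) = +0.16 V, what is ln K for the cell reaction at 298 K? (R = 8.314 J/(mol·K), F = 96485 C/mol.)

ln K = 46.7

E°_cell = +0.16 − (-0.44) = 0.60 V, with n = 2 electrons transferred.
At equilibrium E = 0, so the Nernst equation gives ln K = nFE°/RT = (2)(96485)(0.60)/((8.314)(298)) = 46.73.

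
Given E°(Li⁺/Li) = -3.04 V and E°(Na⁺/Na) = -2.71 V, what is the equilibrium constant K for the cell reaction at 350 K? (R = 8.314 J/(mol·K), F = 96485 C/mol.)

5.6 × 10^4

E°_cell = -2.71 − (-3.04) = 0.33 V, with n = 1 electron transferred.
At equilibrium E = 0, so the Nernst equation gives ln K = nFE°/RT = (1)(96485)(0.33)/((8.314)(350)) = 10.94.
K = e^10.94 = 5.6 × 10^4.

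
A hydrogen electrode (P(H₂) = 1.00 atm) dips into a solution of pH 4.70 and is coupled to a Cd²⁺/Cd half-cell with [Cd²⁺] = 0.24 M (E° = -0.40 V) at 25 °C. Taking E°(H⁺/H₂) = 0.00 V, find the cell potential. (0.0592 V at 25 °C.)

0.14 V

The hydrogen couple is the cathode, so E°_cell = 0.40 V; n = 2.
[H⁺] = 10^(−4.70) = 2 × 10^-5 M, and Q = [Cd²⁺]·P(H₂) / [H⁺]^2 = 6.03 × 10^8.
E = E° − (0.0592/2) log Q = 0.40 − (0.0592/2)(8.780) = 0.140 V.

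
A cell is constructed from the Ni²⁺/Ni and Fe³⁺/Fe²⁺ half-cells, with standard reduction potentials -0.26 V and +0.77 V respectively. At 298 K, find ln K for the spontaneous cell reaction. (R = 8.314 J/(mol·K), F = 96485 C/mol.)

E°_cell = +0.77 − (-0.26) = 1.03 V, with n = 2 electrons transferred.
At equilibrium E = 0, so the Nernst equation gives ln K = nFE°/RT = (2)(96485)(1.03)/((8.314)(298)) = 80.22.

ln K = 80.2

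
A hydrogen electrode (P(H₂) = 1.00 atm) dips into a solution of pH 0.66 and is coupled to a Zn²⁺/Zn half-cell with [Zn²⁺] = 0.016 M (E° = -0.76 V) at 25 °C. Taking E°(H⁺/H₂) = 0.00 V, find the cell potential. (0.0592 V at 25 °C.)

0.77 V

The hydrogen couple is the cathode, so E°_cell = 0.76 V; n = 2.
[H⁺] = 10^(−0.66) = 0.22 M, and Q = [Zn²⁺]·P(H₂) / [H⁺]^2 = 0.334.
E = E° − (0.0592/2) log Q = 0.76 − (0.0592/2)(-0.476) = 0.774 V.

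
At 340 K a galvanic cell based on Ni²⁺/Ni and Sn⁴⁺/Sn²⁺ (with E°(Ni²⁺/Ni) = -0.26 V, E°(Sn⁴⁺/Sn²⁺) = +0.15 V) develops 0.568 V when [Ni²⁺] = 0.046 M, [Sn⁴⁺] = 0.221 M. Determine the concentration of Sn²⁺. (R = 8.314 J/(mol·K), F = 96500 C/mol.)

9.9 × 10^-5 M

From the Nernst equation, ln Q = nF(E° − E)/RT = 2×96500×(0.41 − 0.568)/(8.314×340) = -10.788, so Q = 2.07 × 10^-5.
With Q = [Ni²⁺]·[Sn²⁺]/[Sn⁴⁺] and the known concentrations, [Sn²⁺] in the numerator gives [Sn²⁺] = 9.9 × 10^-5 M.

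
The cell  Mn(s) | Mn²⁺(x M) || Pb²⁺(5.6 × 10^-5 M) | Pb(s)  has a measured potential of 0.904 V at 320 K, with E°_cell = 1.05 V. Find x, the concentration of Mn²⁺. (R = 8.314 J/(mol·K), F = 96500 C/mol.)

2.2 M

From the Nernst equation, ln Q = nF(E° − E)/RT = 2×96500×(1.05 − 0.904)/(8.314×320) = 10.591, so Q = 3.98 × 10^4.
With Q = [Mn²⁺]/[Pb²⁺] and the known concentrations, [Mn²⁺] in the numerator gives [Mn²⁺] = 2.2 M.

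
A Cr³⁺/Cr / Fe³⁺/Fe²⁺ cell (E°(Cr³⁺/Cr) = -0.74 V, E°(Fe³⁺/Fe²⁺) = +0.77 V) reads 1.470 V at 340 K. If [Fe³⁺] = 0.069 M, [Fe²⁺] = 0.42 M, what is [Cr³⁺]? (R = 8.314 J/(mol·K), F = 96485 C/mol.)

0.27 M

From the Nernst equation, ln Q = nF(E° − E)/RT = 3×96485×(1.51 − 1.470)/(8.314×340) = 4.096, so Q = 60.1.
With Q = [Cr³⁺]·[Fe²⁺]^3/[Fe³⁺]^3 and the known concentrations, [Cr³⁺] in the numerator gives [Cr³⁺] = 0.27 M.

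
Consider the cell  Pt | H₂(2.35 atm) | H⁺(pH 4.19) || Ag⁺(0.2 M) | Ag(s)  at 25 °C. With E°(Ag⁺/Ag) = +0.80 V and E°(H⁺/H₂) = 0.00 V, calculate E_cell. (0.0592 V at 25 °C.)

1.02 V

The Ag⁺/Ag couple is the cathode, so E°_cell = 0.80 V; n = 2.
[H⁺] = 10^(−4.19) = 6.5 × 10^-5 M, and Q = [H⁺]^2 / ([Ag⁺]^2·P(H₂)) = 4.43 × 10^-8.
E = E° − (0.0592/2) log Q = 0.80 − (0.0592/2)(-7.353) = 1.018 V.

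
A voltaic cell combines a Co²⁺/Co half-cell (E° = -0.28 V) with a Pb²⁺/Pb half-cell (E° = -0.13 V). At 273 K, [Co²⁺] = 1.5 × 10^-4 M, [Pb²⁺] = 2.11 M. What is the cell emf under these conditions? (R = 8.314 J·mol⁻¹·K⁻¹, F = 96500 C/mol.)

The Pb²⁺/Pb couple has the higher reduction potential and acts as the cathode, so E°_cell = -0.13 − (-0.28) = 0.15 V.
Balancing electrons gives n = 2; the reaction quotient is Q = [Co²⁺]/[Pb²⁺] = 7.11 × 10^-5.
E = E° − (RT/nF) ln Q = 0.15 − (8.314×273)/(2×96500) × (-9.552) = 0.150 + 0.112 = 0.262 V.

0.262 V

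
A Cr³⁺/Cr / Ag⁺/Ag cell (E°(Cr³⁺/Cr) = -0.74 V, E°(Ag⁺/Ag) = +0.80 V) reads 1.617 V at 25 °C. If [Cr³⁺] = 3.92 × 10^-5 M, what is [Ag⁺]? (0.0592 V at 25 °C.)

0.68 M

From the Nernst equation, log Q = n(E° − E)/0.0592 = 3(1.54 − 1.617)/0.0592 = -3.902, so Q = 1.25 × 10^-4.
With Q = [Cr³⁺]/[Ag⁺]^3 and the known concentrations, [Ag⁺]^3 in the denominator gives [Ag⁺] = 0.68 M.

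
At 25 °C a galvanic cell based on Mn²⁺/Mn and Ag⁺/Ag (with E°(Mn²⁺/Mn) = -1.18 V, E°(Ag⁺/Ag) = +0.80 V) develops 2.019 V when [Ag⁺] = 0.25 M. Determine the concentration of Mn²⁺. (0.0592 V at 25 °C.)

0.003 M

From the Nernst equation, log Q = n(E° − E)/0.0592 = 2(1.98 − 2.019)/0.0592 = -1.318, so Q = 0.0481.
With Q = [Mn²⁺]/[Ag⁺]^2 and the known concentrations, [Mn²⁺] in the numerator gives [Mn²⁺] = 0.003 M.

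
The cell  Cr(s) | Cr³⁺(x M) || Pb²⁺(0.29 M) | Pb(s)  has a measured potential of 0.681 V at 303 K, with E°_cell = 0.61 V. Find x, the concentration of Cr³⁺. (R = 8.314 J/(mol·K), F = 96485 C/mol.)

From the Nernst equation, ln Q = nF(E° − E)/RT = 6×96485×(0.61 − 0.681)/(8.314×303) = -16.316, so Q = 8.2 × 10^-8.
With Q = [Cr³⁺]^2/[Pb²⁺]^3 and the known concentrations, [Cr³⁺]^2 in the numerator gives [Cr³⁺] = 4.5 × 10^-5 M.

4.5 × 10^-5 M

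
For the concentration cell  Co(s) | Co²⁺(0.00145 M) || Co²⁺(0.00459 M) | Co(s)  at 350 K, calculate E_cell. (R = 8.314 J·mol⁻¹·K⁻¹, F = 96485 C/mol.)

Both half-cells are Co²⁺/Co, so E°_cell = 0. The concentrated side is the cathode; the cell reaction moves Co²⁺ from high to low concentration with n = 2.
Q = [Co²⁺]_dilute/[Co²⁺]_conc = 0.00145/0.00459 = 0.316.
E = 0 − (RT/nF) ln Q = −((8.314×350)/(2×96485))(-1.152) = 0.0174 V.

0.017 V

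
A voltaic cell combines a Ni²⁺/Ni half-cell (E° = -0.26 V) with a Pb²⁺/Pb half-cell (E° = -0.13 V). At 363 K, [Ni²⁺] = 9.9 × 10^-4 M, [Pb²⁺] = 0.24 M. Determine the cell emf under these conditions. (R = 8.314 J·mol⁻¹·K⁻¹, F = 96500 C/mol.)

The Pb²⁺/Pb couple has the higher reduction potential and acts as the cathode, so E°_cell = -0.13 − (-0.26) = 0.13 V.
Balancing electrons gives n = 2; the reaction quotient is Q = [Ni²⁺]/[Pb²⁺] = 0.00412.
E = E° − (RT/nF) ln Q = 0.13 − (8.314×363)/(2×96500) × (-5.491) = 0.130 + 0.086 = 0.216 V.

0.216 V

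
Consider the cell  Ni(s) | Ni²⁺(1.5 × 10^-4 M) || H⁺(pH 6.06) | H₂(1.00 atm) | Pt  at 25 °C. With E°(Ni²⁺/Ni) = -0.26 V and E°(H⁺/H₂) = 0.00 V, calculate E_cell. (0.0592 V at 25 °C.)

The hydrogen couple is the cathode, so E°_cell = 0.26 V; n = 2.
[H⁺] = 10^(−6.06) = 8.7 × 10^-7 M, and Q = [Ni²⁺]·P(H₂) / [H⁺]^2 = 1.98 × 10^8.
E = E° − (0.0592/2) log Q = 0.26 − (0.0592/2)(8.296) = 0.014 V.

0.014 V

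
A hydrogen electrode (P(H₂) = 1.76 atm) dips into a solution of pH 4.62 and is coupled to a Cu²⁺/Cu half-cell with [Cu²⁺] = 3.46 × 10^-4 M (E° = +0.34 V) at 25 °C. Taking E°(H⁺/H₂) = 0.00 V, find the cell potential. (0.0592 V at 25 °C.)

The Cu²⁺/Cu couple is the cathode, so E°_cell = 0.34 V; n = 2.
[H⁺] = 10^(−4.62) = 2.4 × 10^-5 M, and Q = [H⁺]^2 / ([Cu²⁺]·P(H₂)) = 9.45 × 10^-7.
E = E° − (0.0592/2) log Q = 0.34 − (0.0592/2)(-6.025) = 0.518 V.

0.52 V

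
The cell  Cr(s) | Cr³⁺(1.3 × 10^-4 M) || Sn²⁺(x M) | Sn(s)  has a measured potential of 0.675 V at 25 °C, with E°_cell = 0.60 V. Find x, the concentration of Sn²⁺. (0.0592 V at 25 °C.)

From the Nernst equation, log Q = n(E° − E)/0.0592 = 6(0.60 − 0.675)/0.0592 = -7.601, so Q = 2.5 × 10^-8.
With Q = [Cr³⁺]^2/[Sn²⁺]^3 and the known concentrations, [Sn²⁺]^3 in the denominator gives [Sn²⁺] = 0.88 M.

0.88 M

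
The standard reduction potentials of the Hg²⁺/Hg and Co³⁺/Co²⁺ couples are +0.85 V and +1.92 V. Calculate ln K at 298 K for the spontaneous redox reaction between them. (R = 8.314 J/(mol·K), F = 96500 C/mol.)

ln K = 83.4

E°_cell = +1.92 − (+0.85) = 1.07 V, with n = 2 electrons transferred.
At equilibrium E = 0, so the Nernst equation gives ln K = nFE°/RT = (2)(96500)(1.07)/((8.314)(298)) = 83.35.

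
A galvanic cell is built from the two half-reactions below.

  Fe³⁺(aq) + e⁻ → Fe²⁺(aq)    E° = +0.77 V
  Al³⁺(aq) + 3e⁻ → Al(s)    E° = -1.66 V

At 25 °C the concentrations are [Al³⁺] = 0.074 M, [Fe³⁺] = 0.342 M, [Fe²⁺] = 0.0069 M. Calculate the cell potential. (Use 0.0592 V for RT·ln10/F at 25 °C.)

The Fe³⁺/Fe²⁺ couple has the higher reduction potential and acts as the cathode, so E°_cell = +0.77 − (-1.66) = 2.43 V.
Balancing electrons gives n = 3; the reaction quotient is Q = [Al³⁺]·[Fe²⁺]^3/[Fe³⁺]^3 = 6.08 × 10^-7.
At 25 °C, E = E° − (0.0592/n) log Q = 2.43 − (0.0592/3)(-6.216) = 2.430 + 0.123 = 2.553 V.

2.55 V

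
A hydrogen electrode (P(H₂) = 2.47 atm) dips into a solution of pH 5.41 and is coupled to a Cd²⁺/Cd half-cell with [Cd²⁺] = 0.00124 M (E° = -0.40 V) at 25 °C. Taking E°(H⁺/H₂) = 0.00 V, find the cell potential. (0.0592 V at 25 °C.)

The hydrogen couple is the cathode, so E°_cell = 0.40 V; n = 2.
[H⁺] = 10^(−5.41) = 3.9 × 10^-6 M, and Q = [Cd²⁺]·P(H₂) / [H⁺]^2 = 2.02 × 10^8.
E = E° − (0.0592/2) log Q = 0.40 − (0.0592/2)(8.306) = 0.154 V.

0.15 V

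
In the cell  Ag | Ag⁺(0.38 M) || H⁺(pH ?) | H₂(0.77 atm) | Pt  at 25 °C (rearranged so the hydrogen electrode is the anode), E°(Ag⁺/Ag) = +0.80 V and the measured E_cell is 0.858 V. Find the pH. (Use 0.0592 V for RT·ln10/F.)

E°_cell = 0.80 V and n = 2.
log Q = n(E° − E)/0.0592 = 2×(0.80 − 0.858)/0.0592 = -1.959.
With Q = [H⁺]^2 / ([Ag⁺]^2·P(H₂)), solving for [H⁺] gives log[H⁺] = -1.457, so pH = 1.46.

pH = 1.46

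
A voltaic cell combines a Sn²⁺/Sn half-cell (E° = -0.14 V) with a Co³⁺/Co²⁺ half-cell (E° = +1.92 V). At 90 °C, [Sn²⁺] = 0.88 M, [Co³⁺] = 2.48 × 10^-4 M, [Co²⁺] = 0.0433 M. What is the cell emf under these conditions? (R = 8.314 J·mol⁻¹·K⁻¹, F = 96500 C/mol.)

1.90 V

The Co³⁺/Co²⁺ couple has the higher reduction potential and acts as the cathode, so E°_cell = +1.92 − (-0.14) = 2.06 V.
Balancing electrons gives n = 2; the reaction quotient is Q = [Sn²⁺]·[Co²⁺]^2/[Co³⁺]^2 = 2.68 × 10^4.
E = E° − (RT/nF) ln Q = 2.06 − (8.314×363)/(2×96500) × (10.197) = 2.060 − 0.159 = 1.901 V.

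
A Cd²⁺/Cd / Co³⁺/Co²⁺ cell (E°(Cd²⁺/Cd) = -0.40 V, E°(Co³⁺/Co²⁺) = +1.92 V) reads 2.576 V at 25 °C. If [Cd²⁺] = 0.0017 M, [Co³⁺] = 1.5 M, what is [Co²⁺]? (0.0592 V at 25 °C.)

From the Nernst equation, log Q = n(E° − E)/0.0592 = 2(2.32 − 2.576)/0.0592 = -8.649, so Q = 2.25 × 10^-9.
With Q = [Cd²⁺]·[Co²⁺]^2/[Co³⁺]^2 and the known concentrations, [Co²⁺]^2 in the numerator gives [Co²⁺] = 0.0017 M.

0.0017 M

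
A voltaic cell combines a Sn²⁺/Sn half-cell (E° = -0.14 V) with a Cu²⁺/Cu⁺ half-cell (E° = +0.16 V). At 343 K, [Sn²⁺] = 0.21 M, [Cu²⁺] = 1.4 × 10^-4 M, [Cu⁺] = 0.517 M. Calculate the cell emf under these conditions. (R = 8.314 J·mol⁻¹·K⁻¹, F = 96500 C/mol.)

The Cu²⁺/Cu⁺ couple has the higher reduction potential and acts as the cathode, so E°_cell = +0.16 − (-0.14) = 0.30 V.
Balancing electrons gives n = 2; the reaction quotient is Q = [Sn²⁺]·[Cu⁺]^2/[Cu²⁺]^2 = 2.86 × 10^6.
E = E° − (RT/nF) ln Q = 0.30 − (8.314×343)/(2×96500) × (14.868) = 0.300 − 0.220 = 0.080 V.

0.080 V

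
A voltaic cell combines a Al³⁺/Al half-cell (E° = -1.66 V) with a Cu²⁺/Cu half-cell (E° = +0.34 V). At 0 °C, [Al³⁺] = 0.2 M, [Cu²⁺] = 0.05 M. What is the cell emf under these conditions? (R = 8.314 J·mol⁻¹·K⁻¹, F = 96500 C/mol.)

1.98 V

The Cu²⁺/Cu couple has the higher reduction potential and acts as the cathode, so E°_cell = +0.34 − (-1.66) = 2.00 V.
Balancing electrons gives n = 6; the reaction quotient is Q = [Al³⁺]^2/[Cu²⁺]^3 = 320.
E = E° − (RT/nF) ln Q = 2.00 − (8.314×273)/(6×96500) × (5.768) = 2.000 − 0.023 = 1.977 V.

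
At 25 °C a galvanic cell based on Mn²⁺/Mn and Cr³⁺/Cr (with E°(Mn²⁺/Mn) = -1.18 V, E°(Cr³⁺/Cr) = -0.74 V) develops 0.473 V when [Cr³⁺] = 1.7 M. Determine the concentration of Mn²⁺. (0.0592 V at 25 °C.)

0.11 M

From the Nernst equation, log Q = n(E° − E)/0.0592 = 6(0.44 − 0.473)/0.0592 = -3.345, so Q = 4.52 × 10^-4.
With Q = [Mn²⁺]^3/[Cr³⁺]^2 and the known concentrations, [Mn²⁺]^3 in the numerator gives [Mn²⁺] = 0.11 M.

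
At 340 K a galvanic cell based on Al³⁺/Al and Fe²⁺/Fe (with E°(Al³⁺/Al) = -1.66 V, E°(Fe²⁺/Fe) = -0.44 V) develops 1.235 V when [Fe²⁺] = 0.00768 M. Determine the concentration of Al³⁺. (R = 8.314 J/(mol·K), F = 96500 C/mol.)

1.4 × 10^-4 M

From the Nernst equation, ln Q = nF(E° − E)/RT = 6×96500×(1.22 − 1.235)/(8.314×340) = -3.072, so Q = 0.0463.
With Q = [Al³⁺]^2/[Fe²⁺]^3 and the known concentrations, [Al³⁺]^2 in the numerator gives [Al³⁺] = 1.4 × 10^-4 M.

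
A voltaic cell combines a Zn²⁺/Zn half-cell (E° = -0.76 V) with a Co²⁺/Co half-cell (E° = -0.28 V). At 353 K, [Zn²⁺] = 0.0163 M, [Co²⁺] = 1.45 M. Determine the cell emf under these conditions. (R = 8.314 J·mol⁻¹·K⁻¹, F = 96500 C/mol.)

The Co²⁺/Co couple has the higher reduction potential and acts as the cathode, so E°_cell = -0.28 − (-0.76) = 0.48 V.
Balancing electrons gives n = 2; the reaction quotient is Q = [Zn²⁺]/[Co²⁺] = 0.0112.
E = E° − (RT/nF) ln Q = 0.48 − (8.314×353)/(2×96500) × (-4.488) = 0.480 + 0.068 = 0.548 V.

0.548 V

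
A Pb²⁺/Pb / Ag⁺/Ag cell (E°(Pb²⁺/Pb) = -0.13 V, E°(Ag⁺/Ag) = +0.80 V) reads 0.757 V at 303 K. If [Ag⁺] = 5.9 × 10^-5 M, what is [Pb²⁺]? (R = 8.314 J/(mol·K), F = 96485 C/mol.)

0.002 M

From the Nernst equation, ln Q = nF(E° − E)/RT = 2×96485×(0.93 − 0.757)/(8.314×303) = 13.252, so Q = 5.69 × 10^5.
With Q = [Pb²⁺]/[Ag⁺]^2 and the known concentrations, [Pb²⁺] in the numerator gives [Pb²⁺] = 0.002 M.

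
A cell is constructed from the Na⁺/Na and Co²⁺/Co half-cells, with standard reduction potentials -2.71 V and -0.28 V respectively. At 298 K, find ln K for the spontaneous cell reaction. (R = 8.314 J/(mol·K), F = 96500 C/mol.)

ln K = 189.3

E°_cell = -0.28 − (-2.71) = 2.43 V, with n = 2 electrons transferred.
At equilibrium E = 0, so the Nernst equation gives ln K = nFE°/RT = (2)(96500)(2.43)/((8.314)(298)) = 189.29.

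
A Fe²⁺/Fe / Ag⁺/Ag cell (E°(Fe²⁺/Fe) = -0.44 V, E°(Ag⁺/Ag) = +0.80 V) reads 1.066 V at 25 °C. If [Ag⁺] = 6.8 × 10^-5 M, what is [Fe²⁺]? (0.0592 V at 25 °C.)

0.0035 M

From the Nernst equation, log Q = n(E° − E)/0.0592 = 2(1.24 − 1.066)/0.0592 = 5.878, so Q = 7.56 × 10^5.
With Q = [Fe²⁺]/[Ag⁺]^2 and the known concentrations, [Fe²⁺] in the numerator gives [Fe²⁺] = 0.0035 M.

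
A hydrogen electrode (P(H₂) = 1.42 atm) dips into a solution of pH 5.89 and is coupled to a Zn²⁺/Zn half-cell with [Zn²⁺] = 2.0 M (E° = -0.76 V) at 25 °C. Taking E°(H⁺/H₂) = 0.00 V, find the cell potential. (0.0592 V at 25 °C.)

The hydrogen couple is the cathode, so E°_cell = 0.76 V; n = 2.
[H⁺] = 10^(−5.89) = 1.3 × 10^-6 M, and Q = [Zn²⁺]·P(H₂) / [H⁺]^2 = 1.71 × 10^12.
E = E° − (0.0592/2) log Q = 0.76 − (0.0592/2)(12.233) = 0.398 V.

0.40 V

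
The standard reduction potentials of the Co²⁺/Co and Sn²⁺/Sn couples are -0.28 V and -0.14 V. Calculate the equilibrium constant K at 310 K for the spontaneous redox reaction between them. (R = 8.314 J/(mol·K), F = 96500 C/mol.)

3.6 × 10^4

E°_cell = -0.14 − (-0.28) = 0.14 V, with n = 2 electrons transferred.
At equilibrium E = 0, so the Nernst equation gives ln K = nFE°/RT = (2)(96500)(0.14)/((8.314)(310)) = 10.48.
K = e^10.48 = 3.6 × 10^4.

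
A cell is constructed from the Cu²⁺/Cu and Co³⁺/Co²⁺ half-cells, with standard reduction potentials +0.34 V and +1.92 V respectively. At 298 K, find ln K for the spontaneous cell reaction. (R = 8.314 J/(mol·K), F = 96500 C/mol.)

E°_cell = +1.92 − (+0.34) = 1.58 V, with n = 2 electrons transferred.
At equilibrium E = 0, so the Nernst equation gives ln K = nFE°/RT = (2)(96500)(1.58)/((8.314)(298)) = 123.08.

ln K = 123.1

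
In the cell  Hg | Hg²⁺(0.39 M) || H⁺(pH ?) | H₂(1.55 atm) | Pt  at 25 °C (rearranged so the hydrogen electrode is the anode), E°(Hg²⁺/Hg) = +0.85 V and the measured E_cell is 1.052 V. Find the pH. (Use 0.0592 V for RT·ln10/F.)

pH = 3.52

E°_cell = 0.85 V and n = 2.
log Q = n(E° − E)/0.0592 = 2×(0.85 − 1.052)/0.0592 = -6.824.
With Q = [H⁺]^2 / ([Hg²⁺]·P(H₂)), solving for [H⁺] gives log[H⁺] = -3.521, so pH = 3.52.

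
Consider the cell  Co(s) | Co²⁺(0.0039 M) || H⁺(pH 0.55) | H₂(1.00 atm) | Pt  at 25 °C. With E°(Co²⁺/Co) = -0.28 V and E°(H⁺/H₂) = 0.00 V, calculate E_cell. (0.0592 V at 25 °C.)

0.32 V

The hydrogen couple is the cathode, so E°_cell = 0.28 V; n = 2.
[H⁺] = 10^(−0.55) = 0.28 M, and Q = [Co²⁺]·P(H₂) / [H⁺]^2 = 0.0491.
E = E° − (0.0592/2) log Q = 0.28 − (0.0592/2)(-1.309) = 0.319 V.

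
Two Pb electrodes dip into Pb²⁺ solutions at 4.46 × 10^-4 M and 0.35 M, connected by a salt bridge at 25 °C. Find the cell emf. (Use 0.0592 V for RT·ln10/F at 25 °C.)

0.086 V

Both half-cells are Pb²⁺/Pb, so E°_cell = 0. The concentrated side is the cathode; the cell reaction moves Pb²⁺ from high to low concentration with n = 2.
Q = [Pb²⁺]_dilute/[Pb²⁺]_conc = 4.46 × 10^-4/0.35 = 0.00127.
E = 0 − (0.0592/2) log Q = −(0.0592/2)(-2.895) = 0.0857 V.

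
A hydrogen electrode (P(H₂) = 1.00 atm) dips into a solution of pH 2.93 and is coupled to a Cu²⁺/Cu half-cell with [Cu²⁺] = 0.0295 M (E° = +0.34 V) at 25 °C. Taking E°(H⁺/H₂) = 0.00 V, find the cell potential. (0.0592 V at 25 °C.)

The Cu²⁺/Cu couple is the cathode, so E°_cell = 0.34 V; n = 2.
[H⁺] = 10^(−2.93) = 0.0012 M, and Q = [H⁺]^2 / ([Cu²⁺]·P(H₂)) = 4.68 × 10^-5.
E = E° − (0.0592/2) log Q = 0.34 − (0.0592/2)(-4.330) = 0.468 V.

0.47 V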